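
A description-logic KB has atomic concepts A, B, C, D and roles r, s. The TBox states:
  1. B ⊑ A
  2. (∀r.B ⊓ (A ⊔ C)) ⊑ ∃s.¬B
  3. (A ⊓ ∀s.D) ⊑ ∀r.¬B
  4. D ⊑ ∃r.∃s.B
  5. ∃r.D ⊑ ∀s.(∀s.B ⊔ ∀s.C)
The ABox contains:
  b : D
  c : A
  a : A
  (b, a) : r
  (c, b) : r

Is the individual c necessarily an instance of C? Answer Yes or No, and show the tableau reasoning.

No

1. c : C?  L(c) = {A} ∪ {¬C}
   open: L(c) ⊇ {A, ¬C, ¬D, ∀s.(∀s.B ⊔ ∀s.C), ∃r.¬B, …} (+ ∃-successors) — c ∉ C possible
2. Hence c : C: not entailed.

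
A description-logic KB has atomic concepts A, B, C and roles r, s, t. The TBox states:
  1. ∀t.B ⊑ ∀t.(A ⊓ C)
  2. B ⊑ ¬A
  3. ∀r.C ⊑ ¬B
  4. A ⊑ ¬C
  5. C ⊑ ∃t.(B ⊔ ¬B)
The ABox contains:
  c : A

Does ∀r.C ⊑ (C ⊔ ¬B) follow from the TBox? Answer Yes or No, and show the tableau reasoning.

Yes

1. ∀r.C ⊑ (C ⊔ ¬B)  ⇔  (∀r.C ⊓ (¬C ⊓ B)) unsat w.r.t. T
   all branches close; clash {B, ¬B} at x₀
2. Hence ∀r.C ⊑ (C ⊔ ¬B): entailed.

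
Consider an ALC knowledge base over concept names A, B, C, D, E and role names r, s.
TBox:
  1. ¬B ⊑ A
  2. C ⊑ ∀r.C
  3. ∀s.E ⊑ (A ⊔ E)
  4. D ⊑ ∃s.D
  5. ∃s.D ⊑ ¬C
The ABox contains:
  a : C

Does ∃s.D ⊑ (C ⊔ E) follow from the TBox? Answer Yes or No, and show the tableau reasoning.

No

1. ∃s.D ⊑ (C ⊔ E)  ⇔  (∃s.D ⊓ (¬C ⊓ ¬E)) unsat w.r.t. T
   open: L(x₀) ⊇ {B, ¬C, ¬E, ∃s.D, ∃s.¬E} (+ ∃-successors)
2. Hence ∃s.D ⊑ (C ⊔ E): not entailed.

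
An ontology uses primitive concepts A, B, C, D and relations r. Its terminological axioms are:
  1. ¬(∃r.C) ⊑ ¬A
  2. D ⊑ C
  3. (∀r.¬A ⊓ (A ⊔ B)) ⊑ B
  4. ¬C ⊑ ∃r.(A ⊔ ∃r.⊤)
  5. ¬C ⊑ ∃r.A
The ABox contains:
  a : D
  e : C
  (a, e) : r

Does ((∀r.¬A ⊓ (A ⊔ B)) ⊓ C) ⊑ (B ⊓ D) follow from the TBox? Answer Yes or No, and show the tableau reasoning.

1. ((∀r.¬A ⊓ (A ⊔ B)) ⊓ C) ⊑ (B ⊓ D)  ⇔  (((∀r.¬A ⊓ (A ⊔ B)) ⊓ C) ⊓ (¬B ⊔ ¬D)) unsat w.r.t. T
   apply at x₀: (∀r.¬A ⊓ (A ⊔ B))⊑B
   open: L(x₀) ⊇ {A, B, C, ¬D, ∀r.¬A, …} (+ ∃-successors)
2. Hence ((∀r.¬A ⊓ (A ⊔ B)) ⊓ C) ⊑ (B ⊓ D): not entailed.

No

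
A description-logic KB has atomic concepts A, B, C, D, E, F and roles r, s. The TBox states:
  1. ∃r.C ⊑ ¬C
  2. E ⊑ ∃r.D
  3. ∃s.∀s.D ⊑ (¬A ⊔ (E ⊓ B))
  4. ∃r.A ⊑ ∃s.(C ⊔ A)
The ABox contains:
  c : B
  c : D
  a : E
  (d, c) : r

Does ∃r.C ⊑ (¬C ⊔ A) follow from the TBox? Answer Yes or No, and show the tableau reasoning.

1. ∃r.C ⊑ (¬C ⊔ A)  ⇔  (∃r.C ⊓ (C ⊓ ¬A)) unsat w.r.t. T
   all branches close; clash {C, ¬C} at x₀
2. Hence ∃r.C ⊑ (¬C ⊔ A): entailed.

Yes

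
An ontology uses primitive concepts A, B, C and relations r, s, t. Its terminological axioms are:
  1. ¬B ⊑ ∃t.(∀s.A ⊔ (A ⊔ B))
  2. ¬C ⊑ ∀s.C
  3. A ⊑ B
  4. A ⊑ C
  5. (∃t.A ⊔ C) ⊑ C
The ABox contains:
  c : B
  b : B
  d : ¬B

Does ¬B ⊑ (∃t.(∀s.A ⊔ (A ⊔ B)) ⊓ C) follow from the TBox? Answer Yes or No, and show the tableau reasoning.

No

1. ¬B ⊑ (∃t.(∀s.A ⊔ (A ⊔ B)) ⊓ C)  ⇔  (¬B ⊓ (∀t.(∃s.¬A ⊓ (¬A ⊓ ¬B)) ⊔ ¬C)) unsat w.r.t. T
   apply at x₀: ¬B⊑∃t.(∀s.A ⊔ (A ⊔ B))
   open: L(x₀) ⊇ {¬A, ¬B, ¬C, ∀s.C, ∀t.¬A, …} (+ ∃-successors)
2. Hence ¬B ⊑ (∃t.(∀s.A ⊔ (A ⊔ B)) ⊓ C): not entailed.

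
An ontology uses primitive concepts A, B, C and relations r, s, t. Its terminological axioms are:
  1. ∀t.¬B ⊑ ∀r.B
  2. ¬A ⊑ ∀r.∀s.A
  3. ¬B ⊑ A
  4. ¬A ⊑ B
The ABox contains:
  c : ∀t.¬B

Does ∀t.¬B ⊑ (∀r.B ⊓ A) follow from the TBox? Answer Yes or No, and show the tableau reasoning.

No

1. ∀t.¬B ⊑ (∀r.B ⊓ A)  ⇔  (∀t.¬B ⊓ (∃r.¬B ⊔ ¬A)) unsat w.r.t. T
   apply at x₀: ∀t.¬B⊑∀r.B
   open: L(x₀) ⊇ {B, ¬A, ∀r.B, ∀r.∀s.A, ∀t.¬B}
2. Hence ∀t.¬B ⊑ (∀r.B ⊓ A): not entailed.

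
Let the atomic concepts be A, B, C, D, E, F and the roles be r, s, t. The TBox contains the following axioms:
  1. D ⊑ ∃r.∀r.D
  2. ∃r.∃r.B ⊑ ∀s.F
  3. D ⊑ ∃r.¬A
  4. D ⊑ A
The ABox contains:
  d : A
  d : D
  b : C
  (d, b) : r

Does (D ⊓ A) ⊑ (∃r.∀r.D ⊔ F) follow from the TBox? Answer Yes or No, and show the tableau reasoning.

1. (D ⊓ A) ⊑ (∃r.∀r.D ⊔ F)  ⇔  ((D ⊓ A) ⊓ (∀r.∃r.¬D ⊓ ¬F)) unsat w.r.t. T
   all branches close; clash {D, ¬D} at an ∃-successor
2. Hence (D ⊓ A) ⊑ (∃r.∀r.D ⊔ F): entailed.

Yes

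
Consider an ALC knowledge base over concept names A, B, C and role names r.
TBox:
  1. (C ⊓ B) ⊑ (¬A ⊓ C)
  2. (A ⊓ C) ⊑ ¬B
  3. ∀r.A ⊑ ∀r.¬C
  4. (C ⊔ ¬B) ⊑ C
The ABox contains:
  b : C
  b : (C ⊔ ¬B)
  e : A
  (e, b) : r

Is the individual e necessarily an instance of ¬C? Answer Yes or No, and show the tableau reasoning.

No

1. e : ¬C?  L(e) = {A} ∪ {C}
   open: L(e) ⊇ {A, C, ¬B, ∃r.¬A} (+ ∃-successors) — e ∉ ¬C possible
2. Hence e : ¬C: not entailed.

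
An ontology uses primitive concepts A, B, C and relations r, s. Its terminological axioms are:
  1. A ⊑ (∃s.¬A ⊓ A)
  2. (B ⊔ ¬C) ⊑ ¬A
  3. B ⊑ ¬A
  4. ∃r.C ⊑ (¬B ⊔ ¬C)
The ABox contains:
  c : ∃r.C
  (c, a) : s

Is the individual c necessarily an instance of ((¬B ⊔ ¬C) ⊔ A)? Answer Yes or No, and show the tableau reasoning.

Yes

1. c : ((¬B ⊔ ¬C) ⊔ A)?  L(c) = {∃r.C} ∪ {((B ⊓ C) ⊓ ¬A)}
   clash {C, ¬C} at c — c ∈ ((¬B ⊔ ¬C) ⊔ A)
2. Hence c : ((¬B ⊔ ¬C) ⊔ A): entailed.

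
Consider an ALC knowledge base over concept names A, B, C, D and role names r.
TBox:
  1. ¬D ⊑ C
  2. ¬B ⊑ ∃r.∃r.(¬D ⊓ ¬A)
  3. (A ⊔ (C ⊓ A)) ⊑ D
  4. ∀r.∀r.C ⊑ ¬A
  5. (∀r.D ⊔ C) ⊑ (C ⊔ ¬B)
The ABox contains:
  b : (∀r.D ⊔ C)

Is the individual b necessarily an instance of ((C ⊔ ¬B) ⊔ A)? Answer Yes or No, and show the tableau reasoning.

1. b : ((C ⊔ ¬B) ⊔ A)?  L(b) = {(∀r.D ⊔ C)} ∪ {((¬C ⊓ B) ⊓ ¬A)}
   clash {C, ¬C} at b — b ∈ ((C ⊔ ¬B) ⊔ A)
2. Hence b : ((C ⊔ ¬B) ⊔ A): entailed.

Yes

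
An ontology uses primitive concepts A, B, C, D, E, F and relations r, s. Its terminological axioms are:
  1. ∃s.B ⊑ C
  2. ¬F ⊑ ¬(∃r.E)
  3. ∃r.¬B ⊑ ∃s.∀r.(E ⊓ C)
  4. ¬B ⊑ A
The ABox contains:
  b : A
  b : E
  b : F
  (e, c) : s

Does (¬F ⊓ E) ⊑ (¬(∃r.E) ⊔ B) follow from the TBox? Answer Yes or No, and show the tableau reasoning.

1. (¬F ⊓ E) ⊑ (¬(∃r.E) ⊔ B)  ⇔  ((¬F ⊓ E) ⊓ (∃r.E ⊓ ¬B)) unsat w.r.t. T
   all branches close; clash {E, ¬E} at an ∃-successor
2. Hence (¬F ⊓ E) ⊑ (¬(∃r.E) ⊔ B): entailed.

Yes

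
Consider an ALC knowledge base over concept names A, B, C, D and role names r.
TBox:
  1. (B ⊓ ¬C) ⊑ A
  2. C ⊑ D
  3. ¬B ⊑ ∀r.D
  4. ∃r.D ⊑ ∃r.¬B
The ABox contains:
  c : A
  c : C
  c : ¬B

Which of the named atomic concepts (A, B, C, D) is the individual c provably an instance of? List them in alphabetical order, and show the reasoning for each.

1. c : A?  L(c) = {A, C, ¬B} ∪ {¬A}
   clash {A, ¬A} at c — c ∈ A
2. c : B?  L(c) = {A, C, ¬B} ∪ {¬B}
   apply at c: C⊑D; ¬B⊑∀r.D
   open: L(c) ⊇ {A, C, D, ¬B, ∀r.D, …} — c ∉ B possible
3. c : C?  L(c) = {A, C, ¬B} ∪ {¬C}
   clash {C, ¬C} at c — c ∈ C
4. c : D?  L(c) = {A, C, ¬B} ∪ {¬D}
   clash {D, ¬D} at c — c ∈ D
5. Entailed for c: {A, C, D}

{A, C, D}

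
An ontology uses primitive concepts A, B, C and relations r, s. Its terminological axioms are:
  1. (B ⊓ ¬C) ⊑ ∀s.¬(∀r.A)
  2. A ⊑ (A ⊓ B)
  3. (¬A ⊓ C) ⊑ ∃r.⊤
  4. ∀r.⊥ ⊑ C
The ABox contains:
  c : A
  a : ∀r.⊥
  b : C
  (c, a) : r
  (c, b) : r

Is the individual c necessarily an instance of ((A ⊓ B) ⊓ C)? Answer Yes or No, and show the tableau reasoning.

1. c : ((A ⊓ B) ⊓ C)?  L(c) = {A} ∪ {((¬A ⊔ ¬B) ⊔ ¬C)}
   apply at c: A⊑(A ⊓ B)
   open: L(c) ⊇ {A, B, ¬C, ∀s.∃r.¬A, ∃r.⊤} (+ ∃-successors) — c ∉ ((A ⊓ B) ⊓ C) possible
2. Hence c : ((A ⊓ B) ⊓ C): not entailed.

No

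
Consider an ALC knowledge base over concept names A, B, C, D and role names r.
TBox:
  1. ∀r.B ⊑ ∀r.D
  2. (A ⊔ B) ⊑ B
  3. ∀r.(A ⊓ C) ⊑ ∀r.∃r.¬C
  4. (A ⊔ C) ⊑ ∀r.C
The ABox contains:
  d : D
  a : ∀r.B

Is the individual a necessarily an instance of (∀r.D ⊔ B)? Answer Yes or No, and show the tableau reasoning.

Yes

1. a : (∀r.D ⊔ B)?  L(a) = {∀r.B} ∪ {(∃r.¬D ⊓ ¬B)}
   clash {B, ¬B} at a — a ∈ (∀r.D ⊔ B)
2. Hence a : (∀r.D ⊔ B): entailed.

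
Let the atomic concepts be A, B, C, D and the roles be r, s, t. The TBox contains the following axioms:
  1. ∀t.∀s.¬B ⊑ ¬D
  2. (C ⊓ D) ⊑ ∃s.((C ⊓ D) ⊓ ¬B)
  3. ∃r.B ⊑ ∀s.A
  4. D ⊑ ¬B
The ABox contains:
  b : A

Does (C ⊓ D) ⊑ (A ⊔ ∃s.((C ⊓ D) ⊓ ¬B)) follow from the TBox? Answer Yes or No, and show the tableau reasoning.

Yes

1. (C ⊓ D) ⊑ (A ⊔ ∃s.((C ⊓ D) ⊓ ¬B))  ⇔  ((C ⊓ D) ⊓ (¬A ⊓ ∀s.((¬C ⊔ ¬D) ⊔ B))) unsat w.r.t. T
   all branches close; clash {D, ¬D} at x₀
2. Hence (C ⊓ D) ⊑ (A ⊔ ∃s.((C ⊓ D) ⊓ ¬B)): entailed.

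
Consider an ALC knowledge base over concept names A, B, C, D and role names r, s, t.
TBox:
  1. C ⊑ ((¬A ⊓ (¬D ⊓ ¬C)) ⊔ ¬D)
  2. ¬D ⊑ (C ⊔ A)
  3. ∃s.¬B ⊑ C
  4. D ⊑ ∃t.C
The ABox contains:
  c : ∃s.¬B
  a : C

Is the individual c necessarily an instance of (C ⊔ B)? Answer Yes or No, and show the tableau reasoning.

Yes

1. c : (C ⊔ B)?  L(c) = {∃s.¬B} ∪ {(¬C ⊓ ¬B)}
   clash {C, ¬C} at c — c ∈ (C ⊔ B)
2. Hence c : (C ⊔ B): entailed.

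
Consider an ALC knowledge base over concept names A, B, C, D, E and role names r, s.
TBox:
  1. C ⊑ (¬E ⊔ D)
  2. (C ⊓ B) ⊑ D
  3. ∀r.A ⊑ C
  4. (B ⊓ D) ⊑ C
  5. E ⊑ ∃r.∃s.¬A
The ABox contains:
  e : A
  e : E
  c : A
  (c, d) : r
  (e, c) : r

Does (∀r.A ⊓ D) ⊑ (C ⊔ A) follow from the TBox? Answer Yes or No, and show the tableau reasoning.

Yes

1. (∀r.A ⊓ D) ⊑ (C ⊔ A)  ⇔  ((∀r.A ⊓ D) ⊓ (¬C ⊓ ¬A)) unsat w.r.t. T
   all branches close; clash {C, ¬C} at x₀
2. Hence (∀r.A ⊓ D) ⊑ (C ⊔ A): entailed.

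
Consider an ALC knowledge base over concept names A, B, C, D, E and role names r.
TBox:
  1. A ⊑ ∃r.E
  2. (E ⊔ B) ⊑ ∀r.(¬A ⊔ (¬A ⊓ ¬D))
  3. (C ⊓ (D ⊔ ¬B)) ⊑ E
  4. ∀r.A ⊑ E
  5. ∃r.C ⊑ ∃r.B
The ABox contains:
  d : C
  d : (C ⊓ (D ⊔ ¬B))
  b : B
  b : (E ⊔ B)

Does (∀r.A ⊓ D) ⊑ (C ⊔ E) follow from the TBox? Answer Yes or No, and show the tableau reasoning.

Yes

1. (∀r.A ⊓ D) ⊑ (C ⊔ E)  ⇔  ((∀r.A ⊓ D) ⊓ (¬C ⊓ ¬E)) unsat w.r.t. T
   all branches close; clash {E, ¬E} at x₀
2. Hence (∀r.A ⊓ D) ⊑ (C ⊔ E): entailed.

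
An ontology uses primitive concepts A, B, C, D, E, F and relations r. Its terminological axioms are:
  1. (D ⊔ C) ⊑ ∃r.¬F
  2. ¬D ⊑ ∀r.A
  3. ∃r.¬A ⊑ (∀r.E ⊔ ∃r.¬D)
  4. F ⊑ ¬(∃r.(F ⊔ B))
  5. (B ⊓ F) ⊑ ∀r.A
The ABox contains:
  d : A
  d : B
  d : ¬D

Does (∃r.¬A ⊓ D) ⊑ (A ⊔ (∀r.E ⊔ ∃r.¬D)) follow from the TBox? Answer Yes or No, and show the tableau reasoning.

1. (∃r.¬A ⊓ D) ⊑ (A ⊔ (∀r.E ⊔ ∃r.¬D))  ⇔  ((∃r.¬A ⊓ D) ⊓ (¬A ⊓ (∃r.¬E ⊓ ∀r.D))) unsat w.r.t. T
   all branches close; clash {A, ¬A} at an ∃-successor
2. Hence (∃r.¬A ⊓ D) ⊑ (A ⊔ (∀r.E ⊔ ∃r.¬D)): entailed.

Yes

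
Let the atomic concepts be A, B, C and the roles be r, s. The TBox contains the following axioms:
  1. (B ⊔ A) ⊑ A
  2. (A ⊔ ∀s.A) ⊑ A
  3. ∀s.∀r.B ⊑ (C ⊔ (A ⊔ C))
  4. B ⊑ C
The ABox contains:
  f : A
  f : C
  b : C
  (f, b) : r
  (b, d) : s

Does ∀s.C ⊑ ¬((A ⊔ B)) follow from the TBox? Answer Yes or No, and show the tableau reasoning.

No

1. ∀s.C ⊑ ¬((A ⊔ B))  ⇔  (∀s.C ⊓ (A ⊔ B)) unsat w.r.t. T
   open: L(x₀) ⊇ {A, ¬B, ∀s.C, ∃s.∃r.¬B} (+ ∃-successors)
2. Hence ∀s.C ⊑ ¬((A ⊔ B)): not entailed.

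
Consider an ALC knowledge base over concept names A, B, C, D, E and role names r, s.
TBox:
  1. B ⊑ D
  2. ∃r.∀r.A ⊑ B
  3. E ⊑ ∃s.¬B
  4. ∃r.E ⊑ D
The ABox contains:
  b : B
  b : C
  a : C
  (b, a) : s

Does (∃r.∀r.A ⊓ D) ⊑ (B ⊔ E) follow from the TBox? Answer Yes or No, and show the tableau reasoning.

Yes

1. (∃r.∀r.A ⊓ D) ⊑ (B ⊔ E)  ⇔  ((∃r.∀r.A ⊓ D) ⊓ (¬B ⊓ ¬E)) unsat w.r.t. T
   all branches close; clash {B, ¬B} at x₀
2. Hence (∃r.∀r.A ⊓ D) ⊑ (B ⊔ E): entailed.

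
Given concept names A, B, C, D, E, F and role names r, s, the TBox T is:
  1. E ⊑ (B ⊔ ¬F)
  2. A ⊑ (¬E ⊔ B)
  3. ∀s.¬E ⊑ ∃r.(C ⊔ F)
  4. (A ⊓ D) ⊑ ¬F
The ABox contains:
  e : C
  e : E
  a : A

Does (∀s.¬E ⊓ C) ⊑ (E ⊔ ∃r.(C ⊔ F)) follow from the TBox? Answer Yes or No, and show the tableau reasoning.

1. (∀s.¬E ⊓ C) ⊑ (E ⊔ ∃r.(C ⊔ F))  ⇔  ((∀s.¬E ⊓ C) ⊓ (¬E ⊓ ∀r.(¬C ⊓ ¬F))) unsat w.r.t. T
   all branches close; clash {F, ¬F} at an ∃-successor
2. Hence (∀s.¬E ⊓ C) ⊑ (E ⊔ ∃r.(C ⊔ F)): entailed.

Yes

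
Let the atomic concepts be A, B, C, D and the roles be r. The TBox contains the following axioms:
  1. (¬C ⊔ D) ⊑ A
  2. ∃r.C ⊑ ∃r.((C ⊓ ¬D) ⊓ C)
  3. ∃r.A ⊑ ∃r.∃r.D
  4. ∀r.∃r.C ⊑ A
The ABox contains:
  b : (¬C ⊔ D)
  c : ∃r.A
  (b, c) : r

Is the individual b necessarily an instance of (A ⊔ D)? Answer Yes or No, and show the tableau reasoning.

1. b : (A ⊔ D)?  L(b) = {(¬C ⊔ D)} ∪ {(¬A ⊓ ¬D)}
   clash {D, ¬D} at b — b ∈ (A ⊔ D)
2. Hence b : (A ⊔ D): entailed.

Yes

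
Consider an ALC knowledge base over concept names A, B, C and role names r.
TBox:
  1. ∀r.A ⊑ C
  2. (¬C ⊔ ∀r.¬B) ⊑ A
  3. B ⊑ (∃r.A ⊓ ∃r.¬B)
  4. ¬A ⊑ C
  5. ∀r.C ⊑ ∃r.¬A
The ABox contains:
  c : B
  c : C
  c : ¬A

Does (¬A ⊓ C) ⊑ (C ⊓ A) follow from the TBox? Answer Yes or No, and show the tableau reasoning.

No

1. (¬A ⊓ C) ⊑ (C ⊓ A)  ⇔  ((¬A ⊓ C) ⊓ (¬C ⊔ ¬A)) unsat w.r.t. T
   open: L(x₀) ⊇ {C, ¬A, ¬B, ∃r.B, ∃r.¬C} (+ ∃-successors)
2. Hence (¬A ⊓ C) ⊑ (C ⊓ A): not entailed.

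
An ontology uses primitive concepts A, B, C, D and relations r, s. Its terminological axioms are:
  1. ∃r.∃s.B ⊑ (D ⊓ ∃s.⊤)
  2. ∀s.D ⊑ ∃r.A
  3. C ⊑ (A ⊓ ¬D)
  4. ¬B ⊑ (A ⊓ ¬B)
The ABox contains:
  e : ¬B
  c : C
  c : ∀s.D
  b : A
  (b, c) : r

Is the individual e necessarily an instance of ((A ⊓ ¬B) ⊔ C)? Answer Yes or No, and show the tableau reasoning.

Yes

1. e : ((A ⊓ ¬B) ⊔ C)?  L(e) = {¬B} ∪ {((¬A ⊔ B) ⊓ ¬C)}
   clash {B, ¬B} at e — e ∈ ((A ⊓ ¬B) ⊔ C)
2. Hence e : ((A ⊓ ¬B) ⊔ C): entailed.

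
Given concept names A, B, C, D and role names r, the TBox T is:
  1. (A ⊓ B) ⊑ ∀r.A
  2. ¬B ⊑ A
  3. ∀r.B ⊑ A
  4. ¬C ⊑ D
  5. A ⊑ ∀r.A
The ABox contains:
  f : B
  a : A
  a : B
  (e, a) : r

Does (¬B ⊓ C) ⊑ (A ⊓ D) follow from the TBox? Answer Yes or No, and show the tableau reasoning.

No

1. (¬B ⊓ C) ⊑ (A ⊓ D)  ⇔  ((¬B ⊓ C) ⊓ (¬A ⊔ ¬D)) unsat w.r.t. T
   apply at x₀: ¬B⊑A
   open: L(x₀) ⊇ {A, C, ¬B, ¬D, ∀r.A}
2. Hence (¬B ⊓ C) ⊑ (A ⊓ D): not entailed.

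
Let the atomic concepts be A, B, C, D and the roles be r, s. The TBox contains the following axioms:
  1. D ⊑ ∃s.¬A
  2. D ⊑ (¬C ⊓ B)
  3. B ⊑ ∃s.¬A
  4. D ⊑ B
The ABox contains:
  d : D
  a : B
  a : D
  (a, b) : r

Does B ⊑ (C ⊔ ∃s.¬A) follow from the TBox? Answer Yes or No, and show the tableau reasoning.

Yes

1. B ⊑ (C ⊔ ∃s.¬A)  ⇔  (B ⊓ (¬C ⊓ ∀s.A)) unsat w.r.t. T
   all branches close; clash {A, ¬A} at an ∃-successor
2. Hence B ⊑ (C ⊔ ∃s.¬A): entailed.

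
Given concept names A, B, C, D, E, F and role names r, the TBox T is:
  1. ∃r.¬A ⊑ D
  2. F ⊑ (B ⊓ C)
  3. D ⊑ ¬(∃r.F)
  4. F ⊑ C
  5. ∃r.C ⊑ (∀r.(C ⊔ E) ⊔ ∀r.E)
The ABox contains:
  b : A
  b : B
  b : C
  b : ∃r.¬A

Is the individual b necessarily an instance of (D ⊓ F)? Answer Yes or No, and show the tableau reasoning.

1. b : (D ⊓ F)?  L(b) = {A, B, C, ∃r.¬A} ∪ {(¬D ⊔ ¬F)}
   apply at b: ∃r.¬A⊑D
   open: L(b) ⊇ {A, B, C, D, ¬F, …} (+ ∃-successors) — b ∉ (D ⊓ F) possible
2. Hence b : (D ⊓ F): not entailed.

No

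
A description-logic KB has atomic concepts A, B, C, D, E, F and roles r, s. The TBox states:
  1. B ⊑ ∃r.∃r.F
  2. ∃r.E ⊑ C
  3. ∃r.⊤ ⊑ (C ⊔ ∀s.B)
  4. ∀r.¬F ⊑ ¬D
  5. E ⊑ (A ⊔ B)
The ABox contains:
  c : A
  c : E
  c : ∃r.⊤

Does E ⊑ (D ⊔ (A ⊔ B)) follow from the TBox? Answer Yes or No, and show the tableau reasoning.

1. E ⊑ (D ⊔ (A ⊔ B))  ⇔  (E ⊓ (¬D ⊓ (¬A ⊓ ¬B))) unsat w.r.t. T
   all branches close; clash {B, ¬B} at x₀
2. Hence E ⊑ (D ⊔ (A ⊔ B)): entailed.

Yes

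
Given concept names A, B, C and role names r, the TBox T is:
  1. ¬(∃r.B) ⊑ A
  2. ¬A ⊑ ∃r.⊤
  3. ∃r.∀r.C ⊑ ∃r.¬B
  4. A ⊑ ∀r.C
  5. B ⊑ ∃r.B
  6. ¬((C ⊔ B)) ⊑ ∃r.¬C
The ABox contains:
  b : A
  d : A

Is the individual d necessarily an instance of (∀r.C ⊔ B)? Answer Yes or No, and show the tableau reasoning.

1. d : (∀r.C ⊔ B)?  L(d) = {A} ∪ {(∃r.¬C ⊓ ¬B)}
   clash {C, ¬C} at an ∃-successor — d ∈ (∀r.C ⊔ B)
2. Hence d : (∀r.C ⊔ B): entailed.

Yes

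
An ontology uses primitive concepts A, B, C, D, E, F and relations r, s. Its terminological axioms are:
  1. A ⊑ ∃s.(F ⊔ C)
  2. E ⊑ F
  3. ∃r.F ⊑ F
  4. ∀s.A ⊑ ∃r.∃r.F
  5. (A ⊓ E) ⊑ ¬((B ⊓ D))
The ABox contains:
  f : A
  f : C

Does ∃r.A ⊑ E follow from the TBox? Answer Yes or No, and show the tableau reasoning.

No

1. ∃r.A ⊑ E  ⇔  (∃r.A ⊓ ¬E) unsat w.r.t. T
   open: L(x₀) ⊇ {¬A, ¬E, ∀r.¬F, ∃r.A, ∃s.¬A} (+ ∃-successors)
2. Hence ∃r.A ⊑ E: not entailed.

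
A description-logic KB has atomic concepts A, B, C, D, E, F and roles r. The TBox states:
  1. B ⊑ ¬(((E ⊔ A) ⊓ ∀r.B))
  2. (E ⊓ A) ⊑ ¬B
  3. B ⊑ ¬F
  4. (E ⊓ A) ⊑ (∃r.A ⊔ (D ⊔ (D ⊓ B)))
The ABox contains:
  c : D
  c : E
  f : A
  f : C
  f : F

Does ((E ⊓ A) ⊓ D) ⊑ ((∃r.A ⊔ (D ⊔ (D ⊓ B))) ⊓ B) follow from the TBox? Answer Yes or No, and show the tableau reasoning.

No

1. ((E ⊓ A) ⊓ D) ⊑ ((∃r.A ⊔ (D ⊔ (D ⊓ B))) ⊓ B)  ⇔  (((E ⊓ A) ⊓ D) ⊓ ((∀r.¬A ⊓ (¬D ⊓ (¬D ⊔ ¬B))) ⊔ ¬B)) unsat w.r.t. T
   apply at x₀: (E ⊓ A)⊑¬B; (E ⊓ A)⊑(∃r.A ⊔ (D ⊔ (D ⊓ B)))
   open: L(x₀) ⊇ {A, D, E, ¬B, ∃r.A} (+ ∃-successors)
2. Hence ((E ⊓ A) ⊓ D) ⊑ ((∃r.A ⊔ (D ⊔ (D ⊓ B))) ⊓ B): not entailed.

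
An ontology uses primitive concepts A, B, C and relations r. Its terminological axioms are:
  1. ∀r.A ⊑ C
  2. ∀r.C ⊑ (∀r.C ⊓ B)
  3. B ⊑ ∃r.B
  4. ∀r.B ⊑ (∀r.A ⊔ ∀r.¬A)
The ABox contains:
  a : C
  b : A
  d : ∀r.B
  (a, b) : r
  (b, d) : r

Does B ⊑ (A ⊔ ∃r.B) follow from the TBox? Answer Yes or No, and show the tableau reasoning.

1. B ⊑ (A ⊔ ∃r.B)  ⇔  (B ⊓ (¬A ⊓ ∀r.¬B)) unsat w.r.t. T
   all branches close; clash {B, ¬B} at an ∃-successor
2. Hence B ⊑ (A ⊔ ∃r.B): entailed.

Yes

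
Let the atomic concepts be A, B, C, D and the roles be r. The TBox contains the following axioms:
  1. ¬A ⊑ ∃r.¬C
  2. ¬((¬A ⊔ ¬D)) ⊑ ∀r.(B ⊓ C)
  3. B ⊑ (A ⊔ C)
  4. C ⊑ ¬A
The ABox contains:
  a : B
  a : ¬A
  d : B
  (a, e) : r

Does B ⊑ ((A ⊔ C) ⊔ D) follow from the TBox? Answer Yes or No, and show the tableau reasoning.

1. B ⊑ ((A ⊔ C) ⊔ D)  ⇔  (B ⊓ ((¬A ⊓ ¬C) ⊓ ¬D)) unsat w.r.t. T
   all branches close; clash {C, ¬C} at x₀
2. Hence B ⊑ ((A ⊔ C) ⊔ D): entailed.

Yes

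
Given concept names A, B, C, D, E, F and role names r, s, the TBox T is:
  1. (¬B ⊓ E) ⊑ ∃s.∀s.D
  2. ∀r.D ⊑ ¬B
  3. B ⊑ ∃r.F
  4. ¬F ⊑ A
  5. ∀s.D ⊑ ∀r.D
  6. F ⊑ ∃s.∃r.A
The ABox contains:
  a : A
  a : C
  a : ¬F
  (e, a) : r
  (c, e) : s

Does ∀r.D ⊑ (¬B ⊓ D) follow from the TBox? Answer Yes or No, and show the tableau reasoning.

No

1. ∀r.D ⊑ (¬B ⊓ D)  ⇔  (∀r.D ⊓ (B ⊔ ¬D)) unsat w.r.t. T
   apply at x₀: ∀r.D⊑¬B
   open: L(x₀) ⊇ {F, ¬B, ¬D, ¬E, ∀r.D, …} (+ ∃-successors)
2. Hence ∀r.D ⊑ (¬B ⊓ D): not entailed.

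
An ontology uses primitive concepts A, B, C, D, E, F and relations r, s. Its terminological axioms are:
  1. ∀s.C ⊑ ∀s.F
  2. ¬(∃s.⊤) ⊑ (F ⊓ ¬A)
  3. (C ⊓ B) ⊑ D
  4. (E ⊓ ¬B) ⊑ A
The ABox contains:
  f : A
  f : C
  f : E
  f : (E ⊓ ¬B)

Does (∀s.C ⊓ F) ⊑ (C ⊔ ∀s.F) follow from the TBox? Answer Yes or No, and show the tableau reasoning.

Yes

1. (∀s.C ⊓ F) ⊑ (C ⊔ ∀s.F)  ⇔  ((∀s.C ⊓ F) ⊓ (¬C ⊓ ∃s.¬F)) unsat w.r.t. T
   all branches close; clash {A, ¬A} at x₀
2. Hence (∀s.C ⊓ F) ⊑ (C ⊔ ∀s.F): entailed.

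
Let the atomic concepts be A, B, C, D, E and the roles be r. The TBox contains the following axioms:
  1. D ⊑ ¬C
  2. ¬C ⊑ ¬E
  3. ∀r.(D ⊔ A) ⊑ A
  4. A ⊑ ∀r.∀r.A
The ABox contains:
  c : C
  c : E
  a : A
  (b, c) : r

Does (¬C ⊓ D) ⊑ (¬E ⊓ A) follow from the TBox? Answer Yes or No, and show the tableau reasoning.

1. (¬C ⊓ D) ⊑ (¬E ⊓ A)  ⇔  ((¬C ⊓ D) ⊓ (E ⊔ ¬A)) unsat w.r.t. T
   apply at x₀: ¬C⊑¬E
   open: L(x₀) ⊇ {D, ¬A, ¬C, ¬E, ∃r.(¬D ⊓ ¬A)} (+ ∃-successors)
2. Hence (¬C ⊓ D) ⊑ (¬E ⊓ A): not entailed.

No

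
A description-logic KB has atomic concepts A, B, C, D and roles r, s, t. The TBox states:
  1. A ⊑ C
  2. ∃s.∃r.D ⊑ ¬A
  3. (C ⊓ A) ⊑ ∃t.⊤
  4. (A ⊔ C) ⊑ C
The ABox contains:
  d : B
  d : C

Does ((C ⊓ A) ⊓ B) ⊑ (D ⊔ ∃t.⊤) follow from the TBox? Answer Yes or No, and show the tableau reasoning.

Yes

1. ((C ⊓ A) ⊓ B) ⊑ (D ⊔ ∃t.⊤)  ⇔  (((C ⊓ A) ⊓ B) ⊓ (¬D ⊓ ∀t.⊥)) unsat w.r.t. T
   all branches close; clash {A, ¬A} at x₀
2. Hence ((C ⊓ A) ⊓ B) ⊑ (D ⊔ ∃t.⊤): entailed.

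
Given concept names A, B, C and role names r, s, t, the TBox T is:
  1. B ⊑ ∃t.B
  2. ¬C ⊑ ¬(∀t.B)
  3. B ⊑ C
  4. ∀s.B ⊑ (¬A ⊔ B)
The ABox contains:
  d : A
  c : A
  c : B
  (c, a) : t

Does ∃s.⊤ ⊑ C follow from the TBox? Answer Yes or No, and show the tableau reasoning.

1. ∃s.⊤ ⊑ C  ⇔  (∃s.⊤ ⊓ ¬C) unsat w.r.t. T
   apply at x₀: ¬C⊑¬(∀t.B)
   open: L(x₀) ⊇ {¬B, ¬C, ∃s.¬B, ∃s.⊤, ∃t.¬B} (+ ∃-successors)
2. Hence ∃s.⊤ ⊑ C: not entailed.

No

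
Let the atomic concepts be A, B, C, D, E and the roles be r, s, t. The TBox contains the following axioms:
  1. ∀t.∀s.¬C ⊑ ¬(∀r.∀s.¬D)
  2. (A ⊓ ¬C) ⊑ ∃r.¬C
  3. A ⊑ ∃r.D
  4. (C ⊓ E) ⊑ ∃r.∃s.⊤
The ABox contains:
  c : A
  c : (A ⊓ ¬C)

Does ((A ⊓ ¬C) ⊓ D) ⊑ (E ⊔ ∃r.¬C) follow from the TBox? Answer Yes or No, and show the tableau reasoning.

1. ((A ⊓ ¬C) ⊓ D) ⊑ (E ⊔ ∃r.¬C)  ⇔  (((A ⊓ ¬C) ⊓ D) ⊓ (¬E ⊓ ∀r.C)) unsat w.r.t. T
   all branches close; clash {C, ¬C} at an ∃-successor
2. Hence ((A ⊓ ¬C) ⊓ D) ⊑ (E ⊔ ∃r.¬C): entailed.

Yes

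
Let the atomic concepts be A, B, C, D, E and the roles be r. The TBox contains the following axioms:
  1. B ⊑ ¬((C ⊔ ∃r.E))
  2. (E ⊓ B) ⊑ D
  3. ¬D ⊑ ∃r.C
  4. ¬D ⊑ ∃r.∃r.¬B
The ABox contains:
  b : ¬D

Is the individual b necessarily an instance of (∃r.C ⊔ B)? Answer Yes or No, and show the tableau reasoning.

1. b : (∃r.C ⊔ B)?  L(b) = {¬D} ∪ {(∀r.¬C ⊓ ¬B)}
   clash {D, ¬D} at b — b ∈ (∃r.C ⊔ B)
2. Hence b : (∃r.C ⊔ B): entailed.

Yes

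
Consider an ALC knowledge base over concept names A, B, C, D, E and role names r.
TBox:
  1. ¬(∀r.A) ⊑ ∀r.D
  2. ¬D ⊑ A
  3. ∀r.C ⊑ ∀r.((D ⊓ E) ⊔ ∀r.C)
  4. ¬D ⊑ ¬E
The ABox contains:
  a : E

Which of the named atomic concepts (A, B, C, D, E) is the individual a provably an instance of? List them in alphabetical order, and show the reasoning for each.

{D, E}

1. a : A?  L(a) = {E} ∪ {¬A}
   open: L(a) ⊇ {D, E, ¬A, ∀r.A, ∃r.¬C} (+ ∃-successors) — a ∉ A possible
2. a : B?  L(a) = {E} ∪ {¬B}
   open: L(a) ⊇ {D, E, ¬B, ∀r.A, ∃r.¬C} (+ ∃-successors) — a ∉ B possible
3. a : C?  L(a) = {E} ∪ {¬C}
   open: L(a) ⊇ {D, E, ¬C, ∀r.A, ∃r.¬C} (+ ∃-successors) — a ∉ C possible
4. a : D?  L(a) = {E} ∪ {¬D}
   clash {E, ¬E} at a — a ∈ D
5. a : E?  L(a) = {E} ∪ {¬E}
   clash {E, ¬E} at a — a ∈ E
6. Entailed for a: {D, E}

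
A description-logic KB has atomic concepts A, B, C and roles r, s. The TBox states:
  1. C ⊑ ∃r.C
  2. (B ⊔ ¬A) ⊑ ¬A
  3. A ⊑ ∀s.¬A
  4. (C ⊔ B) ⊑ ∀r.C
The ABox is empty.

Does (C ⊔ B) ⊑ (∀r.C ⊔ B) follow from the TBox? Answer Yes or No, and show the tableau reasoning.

1. (C ⊔ B) ⊑ (∀r.C ⊔ B)  ⇔  ((C ⊔ B) ⊓ (∃r.¬C ⊓ ¬B)) unsat w.r.t. T
   all branches close; clash {B, ¬B} at x₀
2. Hence (C ⊔ B) ⊑ (∀r.C ⊔ B): entailed.

Yes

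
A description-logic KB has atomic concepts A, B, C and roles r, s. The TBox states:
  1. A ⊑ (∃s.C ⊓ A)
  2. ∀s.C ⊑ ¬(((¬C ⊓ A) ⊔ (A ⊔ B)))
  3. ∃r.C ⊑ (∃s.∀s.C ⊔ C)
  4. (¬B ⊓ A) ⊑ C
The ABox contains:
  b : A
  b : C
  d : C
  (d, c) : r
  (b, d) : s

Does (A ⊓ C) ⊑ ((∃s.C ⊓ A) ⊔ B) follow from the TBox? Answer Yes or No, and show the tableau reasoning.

1. (A ⊓ C) ⊑ ((∃s.C ⊓ A) ⊔ B)  ⇔  ((A ⊓ C) ⊓ ((∀s.¬C ⊔ ¬A) ⊓ ¬B)) unsat w.r.t. T
   all branches close; clash {A, ¬A} at x₀
2. Hence (A ⊓ C) ⊑ ((∃s.C ⊓ A) ⊔ B): entailed.

Yes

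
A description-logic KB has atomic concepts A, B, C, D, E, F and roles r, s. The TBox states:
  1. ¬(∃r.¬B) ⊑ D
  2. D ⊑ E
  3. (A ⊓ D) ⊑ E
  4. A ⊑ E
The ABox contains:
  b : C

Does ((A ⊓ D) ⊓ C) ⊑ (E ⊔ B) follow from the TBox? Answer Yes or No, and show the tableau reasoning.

Yes

1. ((A ⊓ D) ⊓ C) ⊑ (E ⊔ B)  ⇔  (((A ⊓ D) ⊓ C) ⊓ (¬E ⊓ ¬B)) unsat w.r.t. T
   all branches close; clash {E, ¬E} at x₀
2. Hence ((A ⊓ D) ⊓ C) ⊑ (E ⊔ B): entailed.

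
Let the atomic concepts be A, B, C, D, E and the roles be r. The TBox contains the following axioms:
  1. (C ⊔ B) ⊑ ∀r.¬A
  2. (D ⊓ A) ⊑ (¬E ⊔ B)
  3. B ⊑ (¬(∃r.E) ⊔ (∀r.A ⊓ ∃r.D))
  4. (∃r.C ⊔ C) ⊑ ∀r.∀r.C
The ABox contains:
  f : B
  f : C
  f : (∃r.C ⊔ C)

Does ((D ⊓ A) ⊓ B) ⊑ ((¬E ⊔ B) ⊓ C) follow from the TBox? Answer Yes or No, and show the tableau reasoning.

1. ((D ⊓ A) ⊓ B) ⊑ ((¬E ⊔ B) ⊓ C)  ⇔  (((D ⊓ A) ⊓ B) ⊓ ((E ⊓ ¬B) ⊔ ¬C)) unsat w.r.t. T
   apply at x₀: (D ⊓ A)⊑(¬E ⊔ B); B⊑(¬(∃r.E) ⊔ (∀r.A ⊓ ∃r.D))
   open: L(x₀) ⊇ {A, B, D, ¬C, ∀r.¬A, …}
2. Hence ((D ⊓ A) ⊓ B) ⊑ ((¬E ⊔ B) ⊓ C): not entailed.

No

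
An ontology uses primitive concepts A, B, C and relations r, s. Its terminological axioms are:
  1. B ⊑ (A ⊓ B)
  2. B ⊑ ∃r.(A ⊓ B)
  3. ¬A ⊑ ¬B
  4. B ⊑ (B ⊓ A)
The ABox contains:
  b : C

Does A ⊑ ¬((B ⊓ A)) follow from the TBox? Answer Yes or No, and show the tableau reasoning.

No

1. A ⊑ ¬((B ⊓ A))  ⇔  (A ⊓ (B ⊓ A)) unsat w.r.t. T
   apply at x₀: B⊑(A ⊓ B); B⊑∃r.(A ⊓ B)
   open: L(x₀) ⊇ {A, B, ∃r.(A ⊓ B)} (+ ∃-successors)
2. Hence A ⊑ ¬((B ⊓ A)): not entailed.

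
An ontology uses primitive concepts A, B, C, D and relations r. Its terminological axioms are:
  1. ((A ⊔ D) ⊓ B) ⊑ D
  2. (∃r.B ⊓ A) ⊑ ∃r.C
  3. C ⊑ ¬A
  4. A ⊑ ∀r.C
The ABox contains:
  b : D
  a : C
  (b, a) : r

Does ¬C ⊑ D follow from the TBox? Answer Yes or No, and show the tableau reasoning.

No

1. ¬C ⊑ D  ⇔  (¬C ⊓ ¬D) unsat w.r.t. T
   open: L(x₀) ⊇ {¬A, ¬C, ¬D}
2. Hence ¬C ⊑ D: not entailed.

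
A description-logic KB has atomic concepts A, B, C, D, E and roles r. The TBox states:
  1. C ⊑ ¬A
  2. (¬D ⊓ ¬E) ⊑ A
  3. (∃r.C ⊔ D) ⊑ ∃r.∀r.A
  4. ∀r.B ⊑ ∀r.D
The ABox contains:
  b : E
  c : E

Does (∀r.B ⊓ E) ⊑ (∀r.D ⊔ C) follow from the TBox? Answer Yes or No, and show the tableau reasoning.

1. (∀r.B ⊓ E) ⊑ (∀r.D ⊔ C)  ⇔  ((∀r.B ⊓ E) ⊓ (∃r.¬D ⊓ ¬C)) unsat w.r.t. T
   all branches close; clash {D, ¬D} at an ∃-successor
2. Hence (∀r.B ⊓ E) ⊑ (∀r.D ⊔ C): entailed.

Yes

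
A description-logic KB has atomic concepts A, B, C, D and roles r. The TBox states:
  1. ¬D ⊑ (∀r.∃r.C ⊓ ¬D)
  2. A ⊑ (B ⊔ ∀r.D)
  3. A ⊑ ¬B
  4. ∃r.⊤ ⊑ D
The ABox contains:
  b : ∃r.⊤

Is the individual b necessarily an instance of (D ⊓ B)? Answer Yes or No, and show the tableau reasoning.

No

1. b : (D ⊓ B)?  L(b) = {∃r.⊤} ∪ {(¬D ⊔ ¬B)}
   apply at b: ∃r.⊤⊑D
   open: L(b) ⊇ {D, ¬A, ¬B, ∃r.⊤} (+ ∃-successors) — b ∉ (D ⊓ B) possible
2. Hence b : (D ⊓ B): not entailed.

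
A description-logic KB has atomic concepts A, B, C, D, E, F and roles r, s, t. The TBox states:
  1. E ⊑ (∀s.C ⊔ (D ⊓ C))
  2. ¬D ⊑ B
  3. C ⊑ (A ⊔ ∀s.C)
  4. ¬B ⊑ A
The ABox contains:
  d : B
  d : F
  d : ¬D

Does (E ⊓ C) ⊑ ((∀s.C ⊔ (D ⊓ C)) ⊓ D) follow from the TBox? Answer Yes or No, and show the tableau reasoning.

No

1. (E ⊓ C) ⊑ ((∀s.C ⊔ (D ⊓ C)) ⊓ D)  ⇔  ((E ⊓ C) ⊓ ((∃s.¬C ⊓ (¬D ⊔ ¬C)) ⊔ ¬D)) unsat w.r.t. T
   apply at x₀: E⊑(∀s.C ⊔ (D ⊓ C)); C⊑(A ⊔ ∀s.C)
   open: L(x₀) ⊇ {A, B, C, E, ¬D, …}
2. Hence (E ⊓ C) ⊑ ((∀s.C ⊔ (D ⊓ C)) ⊓ D): not entailed.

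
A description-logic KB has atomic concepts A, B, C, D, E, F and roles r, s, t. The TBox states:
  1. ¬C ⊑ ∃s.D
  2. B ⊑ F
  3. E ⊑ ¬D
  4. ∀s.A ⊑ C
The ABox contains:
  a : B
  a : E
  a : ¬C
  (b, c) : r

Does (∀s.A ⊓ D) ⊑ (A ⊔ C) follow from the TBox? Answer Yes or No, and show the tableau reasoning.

Yes

1. (∀s.A ⊓ D) ⊑ (A ⊔ C)  ⇔  ((∀s.A ⊓ D) ⊓ (¬A ⊓ ¬C)) unsat w.r.t. T
   all branches close; clash {D, ¬D} at x₀
2. Hence (∀s.A ⊓ D) ⊑ (A ⊔ C): entailed.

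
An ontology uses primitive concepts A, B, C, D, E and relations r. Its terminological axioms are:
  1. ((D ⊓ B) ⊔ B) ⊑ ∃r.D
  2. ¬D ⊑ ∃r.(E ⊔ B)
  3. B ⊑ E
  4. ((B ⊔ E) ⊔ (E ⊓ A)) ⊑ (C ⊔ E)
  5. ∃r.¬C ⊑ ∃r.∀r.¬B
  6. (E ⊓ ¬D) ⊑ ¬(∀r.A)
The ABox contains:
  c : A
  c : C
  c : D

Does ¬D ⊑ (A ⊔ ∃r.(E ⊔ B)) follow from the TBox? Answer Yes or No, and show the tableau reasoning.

Yes

1. ¬D ⊑ (A ⊔ ∃r.(E ⊔ B))  ⇔  (¬D ⊓ (¬A ⊓ ∀r.(¬E ⊓ ¬B))) unsat w.r.t. T
   all branches close; clash {B, ¬B} at an ∃-successor
2. Hence ¬D ⊑ (A ⊔ ∃r.(E ⊔ B)): entailed.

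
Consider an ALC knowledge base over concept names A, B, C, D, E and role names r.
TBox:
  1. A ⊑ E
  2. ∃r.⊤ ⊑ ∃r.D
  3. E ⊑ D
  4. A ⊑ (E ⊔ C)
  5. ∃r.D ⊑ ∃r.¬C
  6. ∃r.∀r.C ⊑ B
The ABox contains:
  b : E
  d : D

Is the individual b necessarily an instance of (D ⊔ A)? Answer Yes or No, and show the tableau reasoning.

1. b : (D ⊔ A)?  L(b) = {E} ∪ {(¬D ⊓ ¬A)}
   clash {D, ¬D} at b — b ∈ (D ⊔ A)
2. Hence b : (D ⊔ A): entailed.

Yes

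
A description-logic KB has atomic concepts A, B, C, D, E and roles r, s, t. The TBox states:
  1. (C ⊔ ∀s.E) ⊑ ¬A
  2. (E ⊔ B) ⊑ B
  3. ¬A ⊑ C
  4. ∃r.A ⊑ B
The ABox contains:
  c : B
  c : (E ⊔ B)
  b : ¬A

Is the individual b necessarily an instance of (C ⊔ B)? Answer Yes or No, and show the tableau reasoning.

Yes

1. b : (C ⊔ B)?  L(b) = {¬A} ∪ {(¬C ⊓ ¬B)}
   clash {C, ¬C} at b — b ∈ (C ⊔ B)
2. Hence b : (C ⊔ B): entailed.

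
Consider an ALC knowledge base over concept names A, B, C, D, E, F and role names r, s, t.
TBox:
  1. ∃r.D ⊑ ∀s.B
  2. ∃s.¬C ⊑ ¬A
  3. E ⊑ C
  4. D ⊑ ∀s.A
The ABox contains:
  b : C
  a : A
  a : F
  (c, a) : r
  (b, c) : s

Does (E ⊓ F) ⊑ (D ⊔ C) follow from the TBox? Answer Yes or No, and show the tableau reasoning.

1. (E ⊓ F) ⊑ (D ⊔ C)  ⇔  ((E ⊓ F) ⊓ (¬D ⊓ ¬C)) unsat w.r.t. T
   all branches close; clash {C, ¬C} at x₀
2. Hence (E ⊓ F) ⊑ (D ⊔ C): entailed.

Yes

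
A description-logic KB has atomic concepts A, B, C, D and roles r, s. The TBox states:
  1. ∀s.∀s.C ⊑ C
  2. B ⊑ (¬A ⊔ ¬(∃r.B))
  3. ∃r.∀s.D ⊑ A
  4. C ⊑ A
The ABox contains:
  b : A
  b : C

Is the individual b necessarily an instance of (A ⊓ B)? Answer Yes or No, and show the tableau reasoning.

1. b : (A ⊓ B)?  L(b) = {A, C} ∪ {(¬A ⊔ ¬B)}
   open: L(b) ⊇ {A, C, ¬B} — b ∉ (A ⊓ B) possible
2. Hence b : (A ⊓ B): not entailed.

No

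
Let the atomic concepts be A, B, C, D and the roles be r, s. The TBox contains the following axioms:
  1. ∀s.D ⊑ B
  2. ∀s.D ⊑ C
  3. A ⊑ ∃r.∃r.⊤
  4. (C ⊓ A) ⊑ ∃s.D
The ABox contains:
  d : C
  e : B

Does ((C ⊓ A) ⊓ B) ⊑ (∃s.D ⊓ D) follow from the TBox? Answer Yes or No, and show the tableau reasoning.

No

1. ((C ⊓ A) ⊓ B) ⊑ (∃s.D ⊓ D)  ⇔  (((C ⊓ A) ⊓ B) ⊓ (∀s.¬D ⊔ ¬D)) unsat w.r.t. T
   apply at x₀: A⊑∃r.∃r.⊤; (C ⊓ A)⊑∃s.D
   open: L(x₀) ⊇ {A, B, C, ¬D, ∃r.∃r.⊤, …} (+ ∃-successors)
2. Hence ((C ⊓ A) ⊓ B) ⊑ (∃s.D ⊓ D): not entailed.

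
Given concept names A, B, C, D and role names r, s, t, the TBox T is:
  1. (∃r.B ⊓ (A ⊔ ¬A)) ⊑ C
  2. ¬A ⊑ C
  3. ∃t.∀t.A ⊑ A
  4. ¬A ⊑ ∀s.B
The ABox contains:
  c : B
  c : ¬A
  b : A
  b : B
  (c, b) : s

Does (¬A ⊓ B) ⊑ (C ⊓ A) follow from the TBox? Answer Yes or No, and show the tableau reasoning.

1. (¬A ⊓ B) ⊑ (C ⊓ A)  ⇔  ((¬A ⊓ B) ⊓ (¬C ⊔ ¬A)) unsat w.r.t. T
   apply at x₀: ¬A⊑C; ¬A⊑∀s.B
   open: L(x₀) ⊇ {B, C, ¬A, ∀s.B, ∀t.∃t.¬A}
2. Hence (¬A ⊓ B) ⊑ (C ⊓ A): not entailed.

No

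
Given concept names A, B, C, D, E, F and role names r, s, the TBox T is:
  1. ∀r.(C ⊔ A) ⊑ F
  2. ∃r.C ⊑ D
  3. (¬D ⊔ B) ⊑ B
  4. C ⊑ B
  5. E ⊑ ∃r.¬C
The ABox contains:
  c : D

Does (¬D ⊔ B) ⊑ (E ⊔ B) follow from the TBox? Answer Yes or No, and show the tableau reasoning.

Yes

1. (¬D ⊔ B) ⊑ (E ⊔ B)  ⇔  ((¬D ⊔ B) ⊓ (¬E ⊓ ¬B)) unsat w.r.t. T
   all branches close; clash {B, ¬B} at x₀
2. Hence (¬D ⊔ B) ⊑ (E ⊔ B): entailed.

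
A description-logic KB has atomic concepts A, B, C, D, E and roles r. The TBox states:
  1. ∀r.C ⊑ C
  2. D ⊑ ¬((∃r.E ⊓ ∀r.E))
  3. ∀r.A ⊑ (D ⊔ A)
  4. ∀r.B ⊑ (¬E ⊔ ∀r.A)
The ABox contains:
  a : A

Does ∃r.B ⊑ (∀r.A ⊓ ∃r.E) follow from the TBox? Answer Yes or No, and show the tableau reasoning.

1. ∃r.B ⊑ (∀r.A ⊓ ∃r.E)  ⇔  (∃r.B ⊓ (∃r.¬A ⊔ ∀r.¬E)) unsat w.r.t. T
   open: L(x₀) ⊇ {¬D, ∃r.B, ∃r.¬A, ∃r.¬B, ∃r.¬C} (+ ∃-successors)
2. Hence ∃r.B ⊑ (∀r.A ⊓ ∃r.E): not entailed.

No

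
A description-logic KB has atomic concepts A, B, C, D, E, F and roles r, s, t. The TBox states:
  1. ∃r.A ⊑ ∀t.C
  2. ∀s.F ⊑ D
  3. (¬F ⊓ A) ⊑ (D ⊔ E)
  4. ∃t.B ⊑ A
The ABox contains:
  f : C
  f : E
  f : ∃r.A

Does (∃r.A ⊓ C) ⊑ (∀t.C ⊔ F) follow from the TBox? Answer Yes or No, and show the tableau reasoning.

Yes

1. (∃r.A ⊓ C) ⊑ (∀t.C ⊔ F)  ⇔  ((∃r.A ⊓ C) ⊓ (∃t.¬C ⊓ ¬F)) unsat w.r.t. T
   all branches close; clash {C, ¬C} at an ∃-successor
2. Hence (∃r.A ⊓ C) ⊑ (∀t.C ⊔ F): entailed.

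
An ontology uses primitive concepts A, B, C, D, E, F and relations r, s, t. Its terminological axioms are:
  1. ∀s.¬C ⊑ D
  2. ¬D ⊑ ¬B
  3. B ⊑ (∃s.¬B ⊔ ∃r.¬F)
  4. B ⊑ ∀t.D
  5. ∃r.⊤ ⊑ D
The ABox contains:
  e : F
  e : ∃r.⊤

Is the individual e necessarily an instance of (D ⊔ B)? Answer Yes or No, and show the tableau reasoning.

1. e : (D ⊔ B)?  L(e) = {F, ∃r.⊤} ∪ {(¬D ⊓ ¬B)}
   clash {D, ¬D} at e — e ∈ (D ⊔ B)
2. Hence e : (D ⊔ B): entailed.

Yes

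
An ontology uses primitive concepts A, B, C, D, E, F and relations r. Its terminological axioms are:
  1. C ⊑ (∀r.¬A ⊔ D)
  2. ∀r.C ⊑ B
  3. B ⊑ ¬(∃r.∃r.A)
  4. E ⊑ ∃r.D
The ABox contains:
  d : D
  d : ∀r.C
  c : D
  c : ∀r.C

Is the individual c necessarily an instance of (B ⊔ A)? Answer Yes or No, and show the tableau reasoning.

Yes

1. c : (B ⊔ A)?  L(c) = {D, ∀r.C} ∪ {(¬B ⊓ ¬A)}
   clash {B, ¬B} at c — c ∈ (B ⊔ A)
2. Hence c : (B ⊔ A): entailed.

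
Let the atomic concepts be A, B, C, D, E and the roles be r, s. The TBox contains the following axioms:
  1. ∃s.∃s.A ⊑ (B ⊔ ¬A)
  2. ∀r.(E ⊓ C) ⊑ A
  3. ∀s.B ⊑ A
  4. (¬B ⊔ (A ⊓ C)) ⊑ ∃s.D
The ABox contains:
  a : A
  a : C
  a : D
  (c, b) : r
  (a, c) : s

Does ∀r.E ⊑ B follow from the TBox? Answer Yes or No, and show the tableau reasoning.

1. ∀r.E ⊑ B  ⇔  (∀r.E ⊓ ¬B) unsat w.r.t. T
   open: L(x₀) ⊇ {¬B, ∀r.E, ∀s.∀s.¬A, ∃r.(¬E ⊔ ¬C), ∃s.D, …} (+ ∃-successors)
2. Hence ∀r.E ⊑ B: not entailed.

No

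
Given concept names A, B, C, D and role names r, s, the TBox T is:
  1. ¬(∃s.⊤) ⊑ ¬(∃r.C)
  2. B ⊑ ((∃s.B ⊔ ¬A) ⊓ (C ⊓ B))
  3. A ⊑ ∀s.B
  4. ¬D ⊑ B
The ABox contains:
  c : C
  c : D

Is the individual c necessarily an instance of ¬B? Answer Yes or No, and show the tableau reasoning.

No

1. c : ¬B?  L(c) = {C, D} ∪ {B}
   apply at c: B⊑((∃s.B ⊔ ¬A) ⊓ (C ⊓ B))
   open: L(c) ⊇ {B, C, D, ¬A, ∃s.⊤} (+ ∃-successors) — c ∉ ¬B possible
2. Hence c : ¬B: not entailed.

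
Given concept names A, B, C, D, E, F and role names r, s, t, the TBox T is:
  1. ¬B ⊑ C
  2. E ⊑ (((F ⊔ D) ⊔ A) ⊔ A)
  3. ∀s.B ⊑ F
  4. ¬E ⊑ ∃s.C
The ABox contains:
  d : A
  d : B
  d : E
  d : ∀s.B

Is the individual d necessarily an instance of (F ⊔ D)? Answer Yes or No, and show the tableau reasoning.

Yes

1. d : (F ⊔ D)?  L(d) = {A, B, E, ∀s.B} ∪ {(¬F ⊓ ¬D)}
   clash {F, ¬F} at d — d ∈ (F ⊔ D)
2. Hence d : (F ⊔ D): entailed.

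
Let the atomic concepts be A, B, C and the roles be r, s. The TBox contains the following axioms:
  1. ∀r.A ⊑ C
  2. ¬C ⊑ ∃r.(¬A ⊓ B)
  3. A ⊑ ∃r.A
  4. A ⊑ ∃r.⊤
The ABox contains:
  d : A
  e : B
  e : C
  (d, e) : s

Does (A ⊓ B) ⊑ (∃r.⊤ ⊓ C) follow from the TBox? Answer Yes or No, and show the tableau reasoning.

No

1. (A ⊓ B) ⊑ (∃r.⊤ ⊓ C)  ⇔  ((A ⊓ B) ⊓ (∀r.⊥ ⊔ ¬C)) unsat w.r.t. T
   apply at x₀: A⊑∃r.A; A⊑∃r.⊤
   open: L(x₀) ⊇ {A, B, ¬C, ∃r.(¬A ⊓ B), ∃r.A, …} (+ ∃-successors)
2. Hence (A ⊓ B) ⊑ (∃r.⊤ ⊓ C): not entailed.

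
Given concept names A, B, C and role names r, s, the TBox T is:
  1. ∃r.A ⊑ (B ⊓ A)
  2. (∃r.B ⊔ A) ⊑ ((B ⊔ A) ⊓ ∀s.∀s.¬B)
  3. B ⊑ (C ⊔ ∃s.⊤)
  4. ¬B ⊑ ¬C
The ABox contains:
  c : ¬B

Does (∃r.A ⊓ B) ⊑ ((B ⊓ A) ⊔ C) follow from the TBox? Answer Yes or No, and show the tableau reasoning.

1. (∃r.A ⊓ B) ⊑ ((B ⊓ A) ⊔ C)  ⇔  ((∃r.A ⊓ B) ⊓ ((¬B ⊔ ¬A) ⊓ ¬C)) unsat w.r.t. T
   all branches close; clash {A, ¬A} at x₀
2. Hence (∃r.A ⊓ B) ⊑ ((B ⊓ A) ⊔ C): entailed.

Yes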